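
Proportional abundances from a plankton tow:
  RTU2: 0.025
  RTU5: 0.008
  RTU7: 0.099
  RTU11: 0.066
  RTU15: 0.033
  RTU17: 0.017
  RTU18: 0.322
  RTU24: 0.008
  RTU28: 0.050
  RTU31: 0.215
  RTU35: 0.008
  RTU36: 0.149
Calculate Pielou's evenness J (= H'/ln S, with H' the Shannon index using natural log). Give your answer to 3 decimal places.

H' = −Σ pᵢ ln pᵢ = −((-0.09222) + (-0.03863) + (-0.22895) + (-0.17939) + (-0.11257) + (-0.06927) + (-0.36489) + (-0.03863) + (-0.14979) + (-0.33048) + (-0.03863) + (-0.28367)) = 1.92711 (working shown to 5 dp, full precision carried).
With S = 12 species, ln S = 2.48491, so J = 1.92711/2.48491 = 0.77553, i.e. 0.776 to 3 decimal places.

0.776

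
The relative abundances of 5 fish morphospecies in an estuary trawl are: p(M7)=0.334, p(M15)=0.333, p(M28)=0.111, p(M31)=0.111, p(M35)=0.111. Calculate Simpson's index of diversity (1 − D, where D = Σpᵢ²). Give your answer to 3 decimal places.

D = 0.334² + 0.333² + 0.111² + 0.111² + 0.111² = 0.11156 + 0.11089 + 0.01232 + 0.01232 + 0.01232 = 0.25941 (working shown to 5 dp, full precision carried).
So 1 − D = 0.74059, i.e. 0.741 to 3 decimal places.

0.741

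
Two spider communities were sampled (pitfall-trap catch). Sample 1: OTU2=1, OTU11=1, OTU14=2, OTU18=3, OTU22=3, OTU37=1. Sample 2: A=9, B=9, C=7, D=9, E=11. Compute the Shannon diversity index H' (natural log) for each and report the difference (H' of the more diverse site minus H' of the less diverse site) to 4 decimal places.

Sample 1: N=11, proportions 0.090909, 0.090909, 0.181818, 0.272727, 0.272727, 0.090909, giving H' = 1.672625 (working shown to 6 dp, full precision carried).
Sample 2: N=45, proportions 0.2, 0.2, 0.155556, 0.2, 0.244444, giving H' = 1.599478.
Difference = |1.672625 − 1.599478| = 0.073147, i.e. 0.0731 to 4 decimal places.

0.0731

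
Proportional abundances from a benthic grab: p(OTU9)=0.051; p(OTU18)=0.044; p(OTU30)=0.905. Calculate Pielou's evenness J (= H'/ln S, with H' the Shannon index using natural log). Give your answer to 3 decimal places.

0.345

H' = −Σ pᵢ ln pᵢ = −((-0.15177) + (-0.13744) + (-0.09034)) = 0.37955 (working shown to 5 dp, full precision carried).
With S = 3 species, ln S = 1.09861, so J = 0.37955/1.09861 = 0.34548, i.e. 0.345 to 3 decimal places.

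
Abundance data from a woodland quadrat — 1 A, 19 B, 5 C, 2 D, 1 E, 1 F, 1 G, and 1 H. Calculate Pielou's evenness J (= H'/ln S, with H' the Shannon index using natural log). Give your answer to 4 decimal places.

0.6372

Total N = 1+19+5+2+1+1+1+1 = 31, so the proportions are 0.032258, 0.612903, 0.16129, 0.064516, 0.032258, 0.032258, 0.032258, 0.032258 (working shown to 6 dp, full precision carried).
H' = −Σ pᵢ ln pᵢ = −((-0.110774) + (-0.300046) + (-0.294282) + (-0.176828) + (-0.110774) + (-0.110774) + (-0.110774) + (-0.110774)) = 1.325025.
With S = 8 species, ln S = 2.079442, so J = 1.325025/2.079442 = 0.637202, i.e. 0.6372 to 4 decimal places.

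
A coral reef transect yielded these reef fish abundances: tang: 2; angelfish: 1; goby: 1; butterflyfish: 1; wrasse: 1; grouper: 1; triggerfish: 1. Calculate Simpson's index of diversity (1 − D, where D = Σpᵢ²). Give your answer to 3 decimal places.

Total N = 2+1+1+1+1+1+1 = 8, so the proportions are 0.25, 0.125, 0.125, 0.125, 0.125, 0.125, 0.125 (working shown to 5 dp, full precision carried).
D = 0.25² + 0.125² + 0.125² + 0.125² + 0.125² + 0.125² + 0.125² = 0.06250 + 0.01562 + 0.01562 + 0.01562 + 0.01562 + 0.01562 + 0.01562 = 0.15625.
So 1 − D = 0.84375, i.e. 0.844 to 3 decimal places.

0.844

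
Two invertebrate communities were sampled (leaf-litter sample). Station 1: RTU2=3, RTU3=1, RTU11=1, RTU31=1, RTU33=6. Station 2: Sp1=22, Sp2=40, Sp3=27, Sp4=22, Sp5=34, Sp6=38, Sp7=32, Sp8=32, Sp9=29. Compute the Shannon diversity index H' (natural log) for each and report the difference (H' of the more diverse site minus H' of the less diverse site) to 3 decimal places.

Station 1: N=12, proportions 0.25, 0.08333, 0.08333, 0.08333, 0.5, giving H' = 1.31437 (working shown to 5 dp, full precision carried).
Station 2: N=276, proportions 0.07971, 0.14493, 0.09783, 0.07971, 0.12319, 0.13768, 0.11594, 0.11594, 0.10507, giving H' = 2.17789.
Difference = |1.31437 − 2.17789| = 0.86352, i.e. 0.864 to 3 decimal places.

0.864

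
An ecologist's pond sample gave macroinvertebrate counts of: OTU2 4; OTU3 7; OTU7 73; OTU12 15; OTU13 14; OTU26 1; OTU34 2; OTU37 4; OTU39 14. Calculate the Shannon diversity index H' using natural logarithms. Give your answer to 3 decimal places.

Total N = 4+7+73+15+14+1+2+4+14 = 134, so the proportions are 0.02985, 0.05224, 0.54478, 0.11194, 0.10448, 0.00746, 0.01493, 0.02985, 0.10448 (working shown to 5 dp, full precision carried).
Each pᵢ ln pᵢ term: 0.02985×(-3.51155)=-0.10482, 0.05224×(-2.95193)=-0.15421, 0.54478×(-0.60738)=-0.33089, 0.11194×(-2.18979)=-0.24513, 0.10448×(-2.25878)=-0.23599, 0.00746×(-4.89784)=-0.03655, 0.01493×(-4.20469)=-0.06276, 0.02985×(-3.51155)=-0.10482, 0.10448×(-2.25878)=-0.23599.
Sum = -1.51115, so H' = 1.511.

1.511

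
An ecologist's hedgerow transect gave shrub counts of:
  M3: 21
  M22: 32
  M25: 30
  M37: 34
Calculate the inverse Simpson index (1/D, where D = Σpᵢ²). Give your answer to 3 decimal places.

3.888

Total N = 21+32+30+34 = 117, so the proportions are 0.1794872, 0.2735043, 0.2564103, 0.2905983 (working shown to 7 dp, full precision carried).
D = 0.1794872² + 0.2735043² + 0.2564103² + 0.2905983² = 0.0322156 + 0.0748046 + 0.0657462 + 0.0844474 = 0.2572138.
So 1/D = 3.88782, i.e. 3.888 to 3 decimal places.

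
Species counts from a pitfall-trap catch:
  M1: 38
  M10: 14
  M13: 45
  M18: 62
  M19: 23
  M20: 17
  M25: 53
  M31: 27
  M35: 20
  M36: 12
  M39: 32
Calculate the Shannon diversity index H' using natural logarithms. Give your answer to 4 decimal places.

Total N = 38+14+45+62+23+17+53+27+20+12+32 = 343, so the proportions are 0.110787, 0.040816, 0.131195, 0.180758, 0.067055, 0.049563, 0.154519, 0.078717, 0.058309, 0.034985, 0.093294 (working shown to 6 dp, full precision carried).
Each pᵢ ln pᵢ term: 0.110787×(-2.200144)=-0.243748, 0.040816×(-3.198673)=-0.130558, 0.131195×(-2.031068)=-0.266467, 0.180758×(-1.710596)=-0.309204, 0.067055×(-2.702236)=-0.181200, 0.049563×(-3.004517)=-0.148912, 0.154519×(-1.867439)=-0.288555, 0.078717×(-2.541894)=-0.200091, 0.058309×(-2.841998)=-0.165714, 0.034985×(-3.352824)=-0.117300, 0.093294×(-2.371995)=-0.221294.
Sum = -2.273041, so H' = 2.2730.

2.2730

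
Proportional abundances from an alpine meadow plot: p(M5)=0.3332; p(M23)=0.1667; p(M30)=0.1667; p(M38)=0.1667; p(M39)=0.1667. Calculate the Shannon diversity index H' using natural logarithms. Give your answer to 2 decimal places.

1.56

Each pᵢ ln pᵢ term (working shown to 4 dp, full precision carried): 0.3332×(-1.0990)=-0.3662, 0.1667×(-1.7916)=-0.2987, 0.1667×(-1.7916)=-0.2987, 0.1667×(-1.7916)=-0.2987, 0.1667×(-1.7916)=-0.2987.
Sum = -1.5608, so H' = 1.56.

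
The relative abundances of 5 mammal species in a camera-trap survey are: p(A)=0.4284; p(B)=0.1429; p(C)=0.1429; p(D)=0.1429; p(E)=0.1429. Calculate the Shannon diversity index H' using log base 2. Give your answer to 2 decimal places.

Each pᵢ log₂ pᵢ term (working shown to 4 dp, full precision carried): 0.4284×(-1.2230)=-0.5239, 0.1429×(-2.8069)=-0.4011, 0.1429×(-2.8069)=-0.4011, 0.1429×(-2.8069)=-0.4011, 0.1429×(-2.8069)=-0.4011.
Sum = -2.1284, so H' = 2.13.

2.13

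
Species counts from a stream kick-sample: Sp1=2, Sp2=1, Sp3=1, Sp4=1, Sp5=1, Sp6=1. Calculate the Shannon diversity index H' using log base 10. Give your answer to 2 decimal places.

0.76

Total N = 2+1+1+1+1+1 = 7, so the proportions are 0.2857, 0.1429, 0.1429, 0.1429, 0.1429, 0.1429 (working shown to 4 dp, full precision carried).
Each pᵢ log₁₀ pᵢ term: 0.2857×(-0.5441)=-0.1554, 0.1429×(-0.8451)=-0.1207, 0.1429×(-0.8451)=-0.1207, 0.1429×(-0.8451)=-0.1207, 0.1429×(-0.8451)=-0.1207, 0.1429×(-0.8451)=-0.1207.
Sum = -0.7591, so H' = 0.76.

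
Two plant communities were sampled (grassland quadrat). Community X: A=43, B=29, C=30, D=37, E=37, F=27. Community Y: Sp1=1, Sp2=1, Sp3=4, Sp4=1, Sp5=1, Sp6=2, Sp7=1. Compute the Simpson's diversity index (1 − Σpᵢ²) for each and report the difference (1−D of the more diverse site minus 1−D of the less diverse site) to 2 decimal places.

Community X: N=203, proportions 0.2118, 0.1429, 0.1478, 0.1823, 0.1823, 0.133, giving 1−D = 0.8288 (working shown to 4 dp, full precision carried).
Community Y: N=11, proportions 0.0909, 0.0909, 0.3636, 0.0909, 0.0909, 0.1818, 0.0909, giving 1−D = 0.7934.
Difference = |0.8288 − 0.7934| = 0.0354, i.e. 0.04 to 2 decimal places.

0.04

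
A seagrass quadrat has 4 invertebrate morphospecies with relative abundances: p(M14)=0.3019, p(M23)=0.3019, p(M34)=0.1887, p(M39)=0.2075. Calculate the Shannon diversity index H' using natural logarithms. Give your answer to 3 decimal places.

1.364

Each pᵢ ln pᵢ term (working shown to 5 dp, full precision carried): 0.3019×(-1.19766)=-0.36157, 0.3019×(-1.19766)=-0.36157, 0.1887×(-1.66760)=-0.31468, 0.2075×(-1.57262)=-0.32632.
Sum = -1.36414, so H' = 1.364.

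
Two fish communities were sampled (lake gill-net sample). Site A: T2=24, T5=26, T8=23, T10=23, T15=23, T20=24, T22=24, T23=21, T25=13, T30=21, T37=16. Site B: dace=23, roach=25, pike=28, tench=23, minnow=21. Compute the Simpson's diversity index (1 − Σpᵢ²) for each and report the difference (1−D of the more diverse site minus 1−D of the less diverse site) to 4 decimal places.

0.1084

Site A: N=238, proportions 0.1008403, 0.1092437, 0.0966387, 0.0966387, 0.0966387, 0.1008403, 0.1008403, 0.0882353, 0.0546218, 0.0882353, 0.0672269, giving 1−D = 0.9064685 (working shown to 7 dp, full precision carried).
Site B: N=120, proportions 0.1916667, 0.2083333, 0.2333333, 0.1916667, 0.175, giving 1−D = 0.7980556.
Difference = |0.9064685 − 0.7980556| = 0.1084129, i.e. 0.1084 to 4 decimal places.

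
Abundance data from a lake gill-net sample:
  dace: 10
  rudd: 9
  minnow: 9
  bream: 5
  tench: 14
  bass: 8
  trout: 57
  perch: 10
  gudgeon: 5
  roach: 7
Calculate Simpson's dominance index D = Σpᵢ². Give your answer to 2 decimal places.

0.22

Total N = 10+9+9+5+14+8+57+10+5+7 = 134, so the proportions are 0.0746, 0.0672, 0.0672, 0.0373, 0.1045, 0.0597, 0.4254, 0.0746, 0.0373, 0.0522 (working shown to 4 dp, full precision carried).
D = 0.0746² + 0.0672² + 0.0672² + 0.0373² + 0.1045² + 0.0597² + 0.4254² + 0.0746² + 0.0373² + 0.0522² = 0.0056 + 0.0045 + 0.0045 + 0.0014 + 0.0109 + 0.0036 + 0.1809 + 0.0056 + 0.0014 + 0.0027 = 0.2211.
To 2 decimal places, D = 0.22.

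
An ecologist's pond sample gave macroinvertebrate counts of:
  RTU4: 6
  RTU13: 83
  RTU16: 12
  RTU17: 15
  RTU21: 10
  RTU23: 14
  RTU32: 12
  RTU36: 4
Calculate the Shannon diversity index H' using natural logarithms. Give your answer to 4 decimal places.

Total N = 6+83+12+15+10+14+12+4 = 156, so the proportions are 0.038462, 0.532051, 0.076923, 0.096154, 0.064103, 0.089744, 0.076923, 0.025641 (working shown to 6 dp, full precision carried).
Each pᵢ ln pᵢ term: 0.038462×(-3.258097)=-0.125311, 0.532051×(-0.631015)=-0.335733, 0.076923×(-2.564949)=-0.197304, 0.096154×(-2.341806)=-0.225174, 0.064103×(-2.747271)=-0.176107, 0.089744×(-2.410799)=-0.216354, 0.076923×(-2.564949)=-0.197304, 0.025641×(-3.663562)=-0.093937.
Sum = -1.567224, so H' = 1.5672.

1.5672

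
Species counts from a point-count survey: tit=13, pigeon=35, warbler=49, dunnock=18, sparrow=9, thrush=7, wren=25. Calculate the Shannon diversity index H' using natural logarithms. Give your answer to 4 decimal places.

Total N = 13+35+49+18+9+7+25 = 156, so the proportions are 0.083333, 0.224359, 0.314103, 0.115385, 0.057692, 0.044872, 0.160256 (working shown to 6 dp, full precision carried).
Each pᵢ ln pᵢ term: 0.083333×(-2.484907)=-0.207076, 0.224359×(-1.494508)=-0.335306, 0.314103×(-1.158036)=-0.363742, 0.115385×(-2.159484)=-0.249171, 0.057692×(-2.852631)=-0.164575, 0.044872×(-3.103946)=-0.139280, 0.160256×(-1.830980)=-0.293426.
Sum = -1.752576, so H' = 1.7526.

1.7526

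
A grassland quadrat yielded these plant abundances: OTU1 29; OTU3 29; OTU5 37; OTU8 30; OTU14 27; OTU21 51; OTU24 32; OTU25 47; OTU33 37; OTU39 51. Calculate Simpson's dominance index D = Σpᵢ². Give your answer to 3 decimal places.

0.106

Total N = 29+29+37+30+27+51+32+47+37+51 = 370, so the proportions are 0.07838, 0.07838, 0.1, 0.08108, 0.07297, 0.13784, 0.08649, 0.12703, 0.1, 0.13784 (working shown to 5 dp, full precision carried).
D = 0.07838² + 0.07838² + 0.1² + 0.08108² + 0.07297² + 0.13784² + 0.08649² + 0.12703² + 0.1² + 0.13784² = 0.00614 + 0.00614 + 0.01000 + 0.00657 + 0.00533 + 0.01900 + 0.00748 + 0.01614 + 0.01000 + 0.01900 = 0.10580.
To 3 decimal places, D = 0.106.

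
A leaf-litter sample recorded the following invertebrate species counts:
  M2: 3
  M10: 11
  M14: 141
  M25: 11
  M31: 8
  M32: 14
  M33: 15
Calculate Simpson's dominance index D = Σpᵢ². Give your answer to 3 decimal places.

0.500

Total N = 3+11+141+11+8+14+15 = 203, so the proportions are 0.01478, 0.05419, 0.69458, 0.05419, 0.03941, 0.06897, 0.07389 (working shown to 5 dp, full precision carried).
D = 0.01478² + 0.05419² + 0.69458² + 0.05419² + 0.03941² + 0.06897² + 0.07389² = 0.00022 + 0.00294 + 0.48244 + 0.00294 + 0.00155 + 0.00476 + 0.00546 = 0.50030.
To 3 decimal places, D = 0.500.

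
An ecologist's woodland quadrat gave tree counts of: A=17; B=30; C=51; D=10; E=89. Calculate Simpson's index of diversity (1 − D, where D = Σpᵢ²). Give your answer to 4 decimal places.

0.6957

Total N = 17+30+51+10+89 = 197, so the proportions are 0.086294, 0.152284, 0.258883, 0.050761, 0.451777 (working shown to 6 dp, full precision carried).
D = 0.086294² + 0.152284² + 0.258883² + 0.050761² + 0.451777² = 0.007447 + 0.023190 + 0.067021 + 0.002577 + 0.204102 = 0.304337.
So 1 − D = 0.695663, i.e. 0.6957 to 4 decimal places.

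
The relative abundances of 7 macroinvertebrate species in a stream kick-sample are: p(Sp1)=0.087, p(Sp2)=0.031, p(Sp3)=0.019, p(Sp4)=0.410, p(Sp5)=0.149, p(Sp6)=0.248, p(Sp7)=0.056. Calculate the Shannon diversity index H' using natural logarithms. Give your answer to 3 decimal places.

Each pᵢ ln pᵢ term (working shown to 5 dp, full precision carried): 0.087×(-2.44185)=-0.21244, 0.031×(-3.47377)=-0.10769, 0.019×(-3.96332)=-0.07530, 0.41×(-0.89160)=-0.36556, 0.149×(-1.90381)=-0.28367, 0.248×(-1.39433)=-0.34579, 0.056×(-2.88240)=-0.16141.
Sum = -1.55186, so H' = 1.552.

1.552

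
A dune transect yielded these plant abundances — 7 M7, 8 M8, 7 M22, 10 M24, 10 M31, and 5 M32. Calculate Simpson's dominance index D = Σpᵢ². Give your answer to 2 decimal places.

0.18

Total N = 7+8+7+10+10+5 = 47, so the proportions are 0.1489, 0.1702, 0.1489, 0.2128, 0.2128, 0.1064 (working shown to 4 dp, full precision carried).
D = 0.1489² + 0.1702² + 0.1489² + 0.2128² + 0.2128² + 0.1064² = 0.0222 + 0.0290 + 0.0222 + 0.0453 + 0.0453 + 0.0113 = 0.1752.
To 2 decimal places, D = 0.18.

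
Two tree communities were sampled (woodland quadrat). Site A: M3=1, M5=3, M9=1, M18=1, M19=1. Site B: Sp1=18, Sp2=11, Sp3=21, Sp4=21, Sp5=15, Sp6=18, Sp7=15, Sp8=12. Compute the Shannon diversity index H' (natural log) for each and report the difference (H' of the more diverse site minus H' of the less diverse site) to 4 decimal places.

Site A: N=7, proportions 0.142857, 0.428571, 0.142857, 0.142857, 0.142857, giving H' = 1.475076 (working shown to 6 dp, full precision carried).
Site B: N=131, proportions 0.137405, 0.083969, 0.160305, 0.160305, 0.114504, 0.137405, 0.114504, 0.091603, giving H' = 2.055651.
Difference = |1.475076 − 2.055651| = 0.580575, i.e. 0.5806 to 4 decimal places.

0.5806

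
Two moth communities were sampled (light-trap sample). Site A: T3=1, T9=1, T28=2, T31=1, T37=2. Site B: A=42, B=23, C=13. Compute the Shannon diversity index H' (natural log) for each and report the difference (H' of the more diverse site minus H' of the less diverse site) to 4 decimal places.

0.5578

Site A: N=7, proportions 0.142857, 0.142857, 0.285714, 0.142857, 0.285714, giving H' = 1.549826 (working shown to 6 dp, full precision carried).
Site B: N=78, proportions 0.538462, 0.294872, 0.166667, giving H' = 0.992057.
Difference = |1.549826 − 0.992057| = 0.557769, i.e. 0.5578 to 4 decimal places.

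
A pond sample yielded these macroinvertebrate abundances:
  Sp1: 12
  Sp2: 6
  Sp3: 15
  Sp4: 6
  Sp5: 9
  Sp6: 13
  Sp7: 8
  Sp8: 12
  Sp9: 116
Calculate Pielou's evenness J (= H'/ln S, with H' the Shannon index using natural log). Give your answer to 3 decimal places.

0.688

Total N = 12+6+15+6+9+13+8+12+116 = 197, so the proportions are 0.06091, 0.03046, 0.07614, 0.03046, 0.04569, 0.06599, 0.04061, 0.06091, 0.58883 (working shown to 5 dp, full precision carried).
H' = −Σ pᵢ ln pᵢ = −((-0.17045) + (-0.10634) + (-0.19608) + (-0.10634) + (-0.14098) + (-0.17938) + (-0.13010) + (-0.17045) + (-0.31185)) = 1.51198.
With S = 9 species, ln S = 2.19722, so J = 1.51198/2.19722 = 0.68813, i.e. 0.688 to 3 decimal places.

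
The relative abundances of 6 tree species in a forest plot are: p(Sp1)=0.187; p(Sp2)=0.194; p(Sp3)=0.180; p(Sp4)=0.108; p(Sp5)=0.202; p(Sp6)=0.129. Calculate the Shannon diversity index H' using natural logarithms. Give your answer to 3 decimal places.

1.768

Each pᵢ ln pᵢ term (working shown to 5 dp, full precision carried): 0.187×(-1.67665)=-0.31353, 0.194×(-1.63990)=-0.31814, 0.18×(-1.71480)=-0.30866, 0.108×(-2.22562)=-0.24037, 0.202×(-1.59949)=-0.32310, 0.129×(-2.04794)=-0.26418.
Sum = -1.76799, so H' = 1.768.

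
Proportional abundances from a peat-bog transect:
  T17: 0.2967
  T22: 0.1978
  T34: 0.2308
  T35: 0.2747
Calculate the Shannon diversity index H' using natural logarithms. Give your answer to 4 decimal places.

Each pᵢ ln pᵢ term (working shown to 6 dp, full precision carried): 0.2967×(-1.215034)=-0.360501, 0.1978×(-1.620499)=-0.320535, 0.2308×(-1.466204)=-0.338400, 0.2747×(-1.292076)=-0.354933.
Sum = -1.374368, so H' = 1.3744.

1.3744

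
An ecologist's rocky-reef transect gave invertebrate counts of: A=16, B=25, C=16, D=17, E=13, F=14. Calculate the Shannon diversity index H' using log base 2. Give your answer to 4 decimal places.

Total N = 16+25+16+17+13+14 = 101, so the proportions are 0.158416, 0.247525, 0.158416, 0.168317, 0.128713, 0.138614 (working shown to 6 dp, full precision carried).
Each pᵢ log₂ pᵢ term: 0.158416×(-2.658211)=-0.421103, 0.247525×(-2.014355)=-0.498603, 0.158416×(-2.658211)=-0.421103, 0.168317×(-2.570749)=-0.432700, 0.128713×(-2.957772)=-0.380703, 0.138614×(-2.850857)=-0.395168.
Sum = -2.549380, so H' = 2.5494.

2.5494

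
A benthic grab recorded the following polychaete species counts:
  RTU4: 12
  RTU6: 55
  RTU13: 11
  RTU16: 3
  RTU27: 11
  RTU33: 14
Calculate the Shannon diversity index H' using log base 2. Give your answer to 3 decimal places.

2.057

Total N = 12+55+11+3+11+14 = 106, so the proportions are 0.11321, 0.51887, 0.10377, 0.0283, 0.10377, 0.13208 (working shown to 5 dp, full precision carried).
Each pᵢ log₂ pᵢ term: 0.11321×(-3.14296)=-0.35581, 0.51887×(-0.94656)=-0.49114, 0.10377×(-3.26849)=-0.33918, 0.0283×(-5.14296)=-0.14556, 0.10377×(-3.26849)=-0.33918, 0.13208×(-2.92057)=-0.38574.
Sum = -2.05660, so H' = 2.057.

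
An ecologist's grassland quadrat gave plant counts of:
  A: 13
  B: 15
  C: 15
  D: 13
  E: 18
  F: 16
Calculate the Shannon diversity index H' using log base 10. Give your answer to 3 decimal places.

0.775

Total N = 13+15+15+13+18+16 = 90, so the proportions are 0.14444, 0.16667, 0.16667, 0.14444, 0.2, 0.17778 (working shown to 5 dp, full precision carried).
Each pᵢ log₁₀ pᵢ term: 0.14444×(-0.84030)=-0.12138, 0.16667×(-0.77815)=-0.12969, 0.16667×(-0.77815)=-0.12969, 0.14444×(-0.84030)=-0.12138, 0.2×(-0.69897)=-0.13979, 0.17778×(-0.75012)=-0.13336.
Sum = -0.77529, so H' = 0.775.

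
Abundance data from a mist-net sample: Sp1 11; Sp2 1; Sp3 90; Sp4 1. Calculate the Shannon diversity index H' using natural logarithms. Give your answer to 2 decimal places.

0.45

Total N = 11+1+90+1 = 103, so the proportions are 0.1068, 0.0097, 0.8738, 0.0097 (working shown to 4 dp, full precision carried).
Each pᵢ ln pᵢ term: 0.1068×(-2.2368)=-0.2389, 0.0097×(-4.6347)=-0.0450, 0.8738×(-0.1349)=-0.1179, 0.0097×(-4.6347)=-0.0450.
Sum = -0.4468, so H' = 0.45.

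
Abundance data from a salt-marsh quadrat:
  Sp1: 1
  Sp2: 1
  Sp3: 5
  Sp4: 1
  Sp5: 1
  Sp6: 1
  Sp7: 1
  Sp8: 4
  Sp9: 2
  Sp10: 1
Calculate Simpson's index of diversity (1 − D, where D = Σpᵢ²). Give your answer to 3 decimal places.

0.840

Total N = 1+1+5+1+1+1+1+4+2+1 = 18, so the proportions are 0.055556, 0.055556, 0.277778, 0.055556, 0.055556, 0.055556, 0.055556, 0.222222, 0.111111, 0.055556 (working shown to 6 dp, full precision carried).
D = 0.055556² + 0.055556² + 0.277778² + 0.055556² + 0.055556² + 0.055556² + 0.055556² + 0.222222² + 0.111111² + 0.055556² = 0.003086 + 0.003086 + 0.077160 + 0.003086 + 0.003086 + 0.003086 + 0.003086 + 0.049383 + 0.012346 + 0.003086 = 0.160494.
So 1 − D = 0.839506, i.e. 0.840 to 3 decimal places.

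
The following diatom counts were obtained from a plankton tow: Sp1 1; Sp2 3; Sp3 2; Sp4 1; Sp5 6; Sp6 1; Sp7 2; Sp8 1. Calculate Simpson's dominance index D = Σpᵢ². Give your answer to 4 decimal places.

0.1972

Total N = 1+3+2+1+6+1+2+1 = 17, so the proportions are 0.058824, 0.176471, 0.117647, 0.058824, 0.352941, 0.058824, 0.117647, 0.058824 (working shown to 6 dp, full precision carried).
D = 0.058824² + 0.176471² + 0.117647² + 0.058824² + 0.352941² + 0.058824² + 0.117647² + 0.058824² = 0.003460 + 0.031142 + 0.013841 + 0.003460 + 0.124567 + 0.003460 + 0.013841 + 0.003460 = 0.197232.
To 4 decimal places, D = 0.1972.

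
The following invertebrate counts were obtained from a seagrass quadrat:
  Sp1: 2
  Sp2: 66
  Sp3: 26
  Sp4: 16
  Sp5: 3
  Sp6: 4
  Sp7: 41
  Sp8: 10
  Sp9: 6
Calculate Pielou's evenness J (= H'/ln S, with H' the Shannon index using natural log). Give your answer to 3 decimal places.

Total N = 2+66+26+16+3+4+41+10+6 = 174, so the proportions are 0.01149, 0.37931, 0.14943, 0.09195, 0.01724, 0.02299, 0.23563, 0.05747, 0.03448 (working shown to 5 dp, full precision carried).
H' = −Σ pᵢ ln pᵢ = −((-0.05133) + (-0.36770) + (-0.28405) + (-0.21945) + (-0.07001) + (-0.08673) + (-0.34060) + (-0.16416) + (-0.11611)) = 1.70015.
With S = 9 species, ln S = 2.19722, so J = 1.70015/2.19722 = 0.77377, i.e. 0.774 to 3 decimal places.

0.774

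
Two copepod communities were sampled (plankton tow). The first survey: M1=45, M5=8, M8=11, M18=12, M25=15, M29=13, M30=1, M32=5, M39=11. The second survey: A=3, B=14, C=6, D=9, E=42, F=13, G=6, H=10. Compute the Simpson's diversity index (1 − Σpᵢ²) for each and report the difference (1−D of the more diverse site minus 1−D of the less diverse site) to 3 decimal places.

The first survey: N=121, proportions 0.3719, 0.06612, 0.09091, 0.09917, 0.12397, 0.10744, 0.00826, 0.04132, 0.09091, giving 1−D = 0.80227 (working shown to 5 dp, full precision carried).
The second survey: N=103, proportions 0.02913, 0.13592, 0.05825, 0.08738, 0.40777, 0.12621, 0.05825, 0.09709, giving 1−D = 0.77463.
Difference = |0.80227 − 0.77463| = 0.02764, i.e. 0.028 to 3 decimal places.

0.028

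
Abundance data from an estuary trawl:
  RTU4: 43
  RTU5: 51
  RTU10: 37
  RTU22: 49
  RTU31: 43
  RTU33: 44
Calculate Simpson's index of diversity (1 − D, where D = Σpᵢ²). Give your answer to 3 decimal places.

0.832

Total N = 43+51+37+49+43+44 = 267, so the proportions are 0.16105, 0.19101, 0.13858, 0.18352, 0.16105, 0.16479 (working shown to 5 dp, full precision carried).
D = 0.16105² + 0.19101² + 0.13858² + 0.18352² + 0.16105² + 0.16479² = 0.02594 + 0.03649 + 0.01920 + 0.03368 + 0.02594 + 0.02716 = 0.16840.
So 1 − D = 0.83160, i.e. 0.832 to 3 decimal places.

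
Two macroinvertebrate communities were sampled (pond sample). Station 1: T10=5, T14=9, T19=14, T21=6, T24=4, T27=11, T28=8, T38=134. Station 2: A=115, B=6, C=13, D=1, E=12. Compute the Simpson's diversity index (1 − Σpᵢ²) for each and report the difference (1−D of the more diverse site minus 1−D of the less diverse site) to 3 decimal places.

0.121

Station 1: N=191, proportions 0.02618, 0.04712, 0.0733, 0.03141, 0.02094, 0.05759, 0.04188, 0.70157, giving 1−D = 0.49302 (working shown to 5 dp, full precision carried).
Station 2: N=147, proportions 0.78231, 0.04082, 0.08844, 0.0068, 0.08163, giving 1−D = 0.37179.
Difference = |0.49302 − 0.37179| = 0.12123, i.e. 0.121 to 3 decimal places.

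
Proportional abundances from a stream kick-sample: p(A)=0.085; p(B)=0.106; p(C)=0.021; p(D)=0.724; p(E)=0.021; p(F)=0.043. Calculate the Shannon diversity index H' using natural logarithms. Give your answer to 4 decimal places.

0.9788

Each pᵢ ln pᵢ term (working shown to 6 dp, full precision carried): 0.085×(-2.465104)=-0.209534, 0.106×(-2.244316)=-0.237898, 0.021×(-3.863233)=-0.081128, 0.724×(-0.322964)=-0.233826, 0.021×(-3.863233)=-0.081128, 0.043×(-3.146555)=-0.135302.
Sum = -0.978815, so H' = 0.9788.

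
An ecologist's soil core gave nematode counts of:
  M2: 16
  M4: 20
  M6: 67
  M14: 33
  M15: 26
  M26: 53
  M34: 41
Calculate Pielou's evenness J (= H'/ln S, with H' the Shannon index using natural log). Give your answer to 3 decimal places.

0.945

Total N = 16+20+67+33+26+53+41 = 256, so the proportions are 0.0625, 0.07812, 0.26172, 0.12891, 0.10156, 0.20703, 0.16016 (working shown to 5 dp, full precision carried).
H' = −Σ pᵢ ln pᵢ = −((-0.17329) + (-0.19918) + (-0.35083) + (-0.26409) + (-0.23228) + (-0.32605) + (-0.29334)) = 1.83905.
With S = 7 species, ln S = 1.94591, so J = 1.83905/1.94591 = 0.94509, i.e. 0.945 to 3 decimal places.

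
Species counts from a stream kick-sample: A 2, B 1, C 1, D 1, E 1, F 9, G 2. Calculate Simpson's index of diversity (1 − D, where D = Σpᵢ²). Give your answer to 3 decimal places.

0.678

Total N = 2+1+1+1+1+9+2 = 17, so the proportions are 0.11765, 0.05882, 0.05882, 0.05882, 0.05882, 0.52941, 0.11765 (working shown to 5 dp, full precision carried).
D = 0.11765² + 0.05882² + 0.05882² + 0.05882² + 0.05882² + 0.52941² + 0.11765² = 0.01384 + 0.00346 + 0.00346 + 0.00346 + 0.00346 + 0.28028 + 0.01384 = 0.32180.
So 1 − D = 0.67820, i.e. 0.678 to 3 decimal places.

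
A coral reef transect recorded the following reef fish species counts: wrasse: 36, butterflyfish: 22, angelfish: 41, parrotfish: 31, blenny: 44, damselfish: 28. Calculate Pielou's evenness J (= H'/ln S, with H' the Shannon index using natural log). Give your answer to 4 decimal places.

0.9857

Total N = 36+22+41+31+44+28 = 202, so the proportions are 0.178218, 0.108911, 0.20297, 0.153465, 0.217822, 0.138614 (working shown to 6 dp, full precision carried).
H' = −Σ pᵢ ln pᵢ = −((-0.307381) + (-0.241480) + (-0.323676) + (-0.287637) + (-0.331977) + (-0.273910)) = 1.766061.
With S = 6 species, ln S = 1.791759, so J = 1.766061/1.791759 = 0.985657, i.e. 0.9857 to 4 decimal places.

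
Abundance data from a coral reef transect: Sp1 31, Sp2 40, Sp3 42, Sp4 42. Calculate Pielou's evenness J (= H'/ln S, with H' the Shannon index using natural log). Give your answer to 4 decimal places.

Total N = 31+40+42+42 = 155, so the proportions are 0.2, 0.258065, 0.270968, 0.270968 (working shown to 6 dp, full precision carried).
H' = −Σ pᵢ ln pᵢ = −((-0.321888) + (-0.349560) + (-0.353818) + (-0.353818)) = 1.379083.
With S = 4 species, ln S = 1.386294, so J = 1.379083/1.386294 = 0.994798, i.e. 0.9948 to 4 decimal places.

0.9948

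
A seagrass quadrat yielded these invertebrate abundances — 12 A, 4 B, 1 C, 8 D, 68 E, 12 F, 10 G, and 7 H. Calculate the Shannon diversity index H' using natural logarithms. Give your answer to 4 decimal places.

Total N = 12+4+1+8+68+12+10+7 = 122, so the proportions are 0.098361, 0.032787, 0.008197, 0.065574, 0.557377, 0.098361, 0.081967, 0.057377 (working shown to 6 dp, full precision carried).
Each pᵢ ln pᵢ term: 0.098361×(-2.319114)=-0.228110, 0.032787×(-3.417727)=-0.112057, 0.008197×(-4.804021)=-0.039377, 0.065574×(-2.724580)=-0.178661, 0.557377×(-0.584513)=-0.325794, 0.098361×(-2.319114)=-0.228110, 0.081967×(-2.501436)=-0.205036, 0.057377×(-2.858111)=-0.163990.
Sum = -1.481134, so H' = 1.4811.

1.4811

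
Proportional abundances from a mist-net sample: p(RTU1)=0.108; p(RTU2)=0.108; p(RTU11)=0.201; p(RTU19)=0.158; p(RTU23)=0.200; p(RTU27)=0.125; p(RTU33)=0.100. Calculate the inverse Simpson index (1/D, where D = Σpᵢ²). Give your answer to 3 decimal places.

D = 0.108² + 0.108² + 0.201² + 0.158² + 0.2² + 0.125² + 0.1² = 0.0116640 + 0.0116640 + 0.0404010 + 0.0249640 + 0.0400000 + 0.0156250 + 0.0100000 = 0.1543180 (working shown to 7 dp, full precision carried).
So 1/D = 6.48013, i.e. 6.480 to 3 decimal places.

6.480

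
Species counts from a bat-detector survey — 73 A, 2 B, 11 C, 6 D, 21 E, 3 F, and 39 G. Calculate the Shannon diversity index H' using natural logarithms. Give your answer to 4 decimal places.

1.4187

Total N = 73+2+11+6+21+3+39 = 155, so the proportions are 0.470968, 0.012903, 0.070968, 0.03871, 0.135484, 0.019355, 0.251613 (working shown to 6 dp, full precision carried).
Each pᵢ ln pᵢ term: 0.470968×(-0.752966)=-0.354623, 0.012903×(-4.350278)=-0.056133, 0.070968×(-2.645530)=-0.187747, 0.03871×(-3.251666)=-0.125871, 0.135484×(-1.998903)=-0.270819, 0.019355×(-3.944813)=-0.076351, 0.251613×(-1.379863)=-0.347191.
Sum = -1.418735, so H' = 1.4187.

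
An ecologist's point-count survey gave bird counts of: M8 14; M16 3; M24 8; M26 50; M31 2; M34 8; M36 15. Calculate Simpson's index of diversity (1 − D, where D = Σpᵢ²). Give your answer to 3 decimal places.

0.694

Total N = 14+3+8+50+2+8+15 = 100, so the proportions are 0.14, 0.03, 0.08, 0.5, 0.02, 0.08, 0.15 (working shown to 5 dp, full precision carried).
D = 0.14² + 0.03² + 0.08² + 0.5² + 0.02² + 0.08² + 0.15² = 0.01960 + 0.00090 + 0.00640 + 0.25000 + 0.00040 + 0.00640 + 0.02250 = 0.30620.
So 1 − D = 0.69380, i.e. 0.694 to 3 decimal places.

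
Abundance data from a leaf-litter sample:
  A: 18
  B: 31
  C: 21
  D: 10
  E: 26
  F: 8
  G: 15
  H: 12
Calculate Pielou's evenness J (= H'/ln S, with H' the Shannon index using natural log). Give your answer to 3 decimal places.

Total N = 18+31+21+10+26+8+15+12 = 141, so the proportions are 0.12766, 0.21986, 0.14894, 0.07092, 0.1844, 0.05674, 0.10638, 0.08511 (working shown to 5 dp, full precision carried).
H' = −Σ pᵢ ln pᵢ = −((-0.26277) + (-0.33304) + (-0.28361) + (-0.18767) + (-0.31175) + (-0.16280) + (-0.23837) + (-0.20969)) = 1.98970.
With S = 8 species, ln S = 2.07944, so J = 1.98970/2.07944 = 0.95685, i.e. 0.957 to 3 decimal places.

0.957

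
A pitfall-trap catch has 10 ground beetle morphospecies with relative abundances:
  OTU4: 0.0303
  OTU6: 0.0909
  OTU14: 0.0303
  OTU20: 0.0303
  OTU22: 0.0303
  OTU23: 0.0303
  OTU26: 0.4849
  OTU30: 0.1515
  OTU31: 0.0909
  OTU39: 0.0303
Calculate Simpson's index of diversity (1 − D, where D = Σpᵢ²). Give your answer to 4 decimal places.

D = 0.0303² + 0.0909² + 0.0303² + 0.0303² + 0.0303² + 0.0303² + 0.4849² + 0.1515² + 0.0909² + 0.0303² = 0.000918 + 0.008263 + 0.000918 + 0.000918 + 0.000918 + 0.000918 + 0.235128 + 0.022952 + 0.008263 + 0.000918 = 0.280114 (working shown to 6 dp, full precision carried).
So 1 − D = 0.719886, i.e. 0.7199 to 4 decimal places.

0.7199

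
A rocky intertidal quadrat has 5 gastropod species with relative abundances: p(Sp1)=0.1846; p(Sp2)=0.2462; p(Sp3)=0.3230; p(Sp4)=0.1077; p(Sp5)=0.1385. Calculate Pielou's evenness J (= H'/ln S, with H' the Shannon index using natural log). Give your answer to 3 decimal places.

0.954

H' = −Σ pᵢ ln pᵢ = −((-0.31189) + (-0.34508) + (-0.36502) + (-0.24000) + (-0.27380)) = 1.53579 (working shown to 5 dp, full precision carried).
With S = 5 species, ln S = 1.60944, so J = 1.53579/1.60944 = 0.95424, i.e. 0.954 to 3 decimal places.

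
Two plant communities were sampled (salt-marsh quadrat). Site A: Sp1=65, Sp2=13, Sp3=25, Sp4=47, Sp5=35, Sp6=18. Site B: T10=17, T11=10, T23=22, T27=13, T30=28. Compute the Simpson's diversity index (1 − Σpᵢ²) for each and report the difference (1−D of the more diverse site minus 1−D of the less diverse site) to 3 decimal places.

Site A: N=203, proportions 0.3202, 0.06404, 0.12315, 0.23153, 0.17241, 0.08867, giving 1−D = 0.78701 (working shown to 5 dp, full precision carried).
Site B: N=90, proportions 0.18889, 0.11111, 0.24444, 0.14444, 0.31111, giving 1−D = 0.77457.
Difference = |0.78701 − 0.77457| = 0.01244, i.e. 0.012 to 3 decimal places.

0.012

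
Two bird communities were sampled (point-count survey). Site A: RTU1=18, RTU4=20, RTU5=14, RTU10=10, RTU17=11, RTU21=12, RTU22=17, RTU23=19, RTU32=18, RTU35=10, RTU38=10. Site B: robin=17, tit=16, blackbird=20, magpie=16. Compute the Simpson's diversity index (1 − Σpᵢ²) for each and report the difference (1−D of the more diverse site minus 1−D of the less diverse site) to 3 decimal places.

Site A: N=159, proportions 0.11321, 0.12579, 0.08805, 0.06289, 0.06918, 0.07547, 0.10692, 0.1195, 0.11321, 0.06289, 0.06289, giving 1−D = 0.90273 (working shown to 5 dp, full precision carried).
Site B: N=69, proportions 0.24638, 0.23188, 0.28986, 0.23188, giving 1−D = 0.74774.
Difference = |0.90273 − 0.74774| = 0.15499, i.e. 0.155 to 3 decimal places.

0.155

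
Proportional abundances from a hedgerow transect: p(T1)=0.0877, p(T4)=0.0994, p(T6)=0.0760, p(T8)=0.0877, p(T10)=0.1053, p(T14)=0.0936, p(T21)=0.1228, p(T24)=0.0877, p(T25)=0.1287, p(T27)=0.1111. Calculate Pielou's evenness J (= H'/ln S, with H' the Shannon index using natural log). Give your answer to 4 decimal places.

0.9945

H' = −Σ pᵢ ln pᵢ = −((-0.213447) + (-0.229475) + (-0.195854) + (-0.213447) + (-0.237024) + (-0.221713) + (-0.257536) + (-0.213447) + (-0.263870) + (-0.244123)) = 2.289936 (working shown to 6 dp, full precision carried).
With S = 10 species, ln S = 2.302585, so J = 2.289936/2.302585 = 0.994506, i.e. 0.9945 to 4 decimal places.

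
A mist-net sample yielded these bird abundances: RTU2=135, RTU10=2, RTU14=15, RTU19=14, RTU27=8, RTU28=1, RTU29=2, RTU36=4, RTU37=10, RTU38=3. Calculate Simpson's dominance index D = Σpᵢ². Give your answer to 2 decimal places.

0.50

Total N = 135+2+15+14+8+1+2+4+10+3 = 194, so the proportions are 0.6959, 0.0103, 0.0773, 0.0722, 0.0412, 0.0052, 0.0103, 0.0206, 0.0515, 0.0155 (working shown to 4 dp, full precision carried).
D = 0.6959² + 0.0103² + 0.0773² + 0.0722² + 0.0412² + 0.0052² + 0.0103² + 0.0206² + 0.0515² + 0.0155² = 0.4842 + 0.0001 + 0.0060 + 0.0052 + 0.0017 + 0.0000 + 0.0001 + 0.0004 + 0.0027 + 0.0002 = 0.5007.
To 2 decimal places, D = 0.50.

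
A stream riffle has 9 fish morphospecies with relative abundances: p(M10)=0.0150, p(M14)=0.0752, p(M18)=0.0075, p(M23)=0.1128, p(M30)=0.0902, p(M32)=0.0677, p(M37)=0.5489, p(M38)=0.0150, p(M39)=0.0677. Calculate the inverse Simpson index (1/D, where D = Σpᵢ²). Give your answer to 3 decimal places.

D = 0.015² + 0.0752² + 0.0075² + 0.1128² + 0.0902² + 0.0677² + 0.5489² + 0.015² + 0.0677² = 0.000225 + 0.005655 + 0.000056 + 0.012724 + 0.008136 + 0.004583 + 0.301291 + 0.000225 + 0.004583 = 0.337479 (working shown to 6 dp, full precision carried).
So 1/D = 2.96315, i.e. 2.963 to 3 decimal places.

2.963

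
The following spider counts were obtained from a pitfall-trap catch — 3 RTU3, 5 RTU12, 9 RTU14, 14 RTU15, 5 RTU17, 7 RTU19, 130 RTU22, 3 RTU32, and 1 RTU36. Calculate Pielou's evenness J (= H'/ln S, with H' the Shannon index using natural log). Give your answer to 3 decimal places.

Total N = 3+5+9+14+5+7+130+3+1 = 177, so the proportions are 0.016949, 0.028249, 0.050847, 0.079096, 0.028249, 0.039548, 0.734463, 0.016949, 0.00565 (working shown to 6 dp, full precision carried).
H' = −Σ pᵢ ln pᵢ = −((-0.069111) + (-0.100755) + (-0.151471) + (-0.200674) + (-0.100755) + (-0.127750) + (-0.226667) + (-0.069111) + (-0.029244)) = 1.075535.
With S = 9 species, ln S = 2.197225, so J = 1.075535/2.197225 = 0.489497, i.e. 0.489 to 3 decimal places.

0.489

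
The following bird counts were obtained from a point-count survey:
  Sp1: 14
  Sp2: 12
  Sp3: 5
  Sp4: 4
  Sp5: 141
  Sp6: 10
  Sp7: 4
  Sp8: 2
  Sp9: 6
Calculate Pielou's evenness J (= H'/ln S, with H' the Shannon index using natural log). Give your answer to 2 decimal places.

Total N = 14+12+5+4+141+10+4+2+6 = 198, so the proportions are 0.0707, 0.0606, 0.0253, 0.0202, 0.7121, 0.0505, 0.0202, 0.0101, 0.0303 (working shown to 4 dp, full precision carried).
H' = −Σ pᵢ ln pᵢ = −((-0.1873) + (-0.1699) + (-0.0929) + (-0.0788) + (-0.2418) + (-0.1508) + (-0.0788) + (-0.0464) + (-0.1060)) = 1.1527.
With S = 9 species, ln S = 2.1972, so J = 1.1527/2.1972 = 0.5246, i.e. 0.52 to 2 decimal places.

0.52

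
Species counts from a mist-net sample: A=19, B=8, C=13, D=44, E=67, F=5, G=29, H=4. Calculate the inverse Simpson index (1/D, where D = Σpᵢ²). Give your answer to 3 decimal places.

4.521

Total N = 19+8+13+44+67+5+29+4 = 189, so the proportions are 0.1005291, 0.042328, 0.0687831, 0.2328042, 0.3544974, 0.026455, 0.1534392, 0.021164 (working shown to 7 dp, full precision carried).
D = 0.1005291² + 0.042328² + 0.0687831² + 0.2328042² + 0.3544974² + 0.026455² + 0.1534392² + 0.021164² = 0.0101061 + 0.0017917 + 0.0047311 + 0.0541978 + 0.1256684 + 0.0006999 + 0.0235436 + 0.0004479 = 0.2211864.
So 1/D = 4.52107, i.e. 4.521 to 3 decimal places.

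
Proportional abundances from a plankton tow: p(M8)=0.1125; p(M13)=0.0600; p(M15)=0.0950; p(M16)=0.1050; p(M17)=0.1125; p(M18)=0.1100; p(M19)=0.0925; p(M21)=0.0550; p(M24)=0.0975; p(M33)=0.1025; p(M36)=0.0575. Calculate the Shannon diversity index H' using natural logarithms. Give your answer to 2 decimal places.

Each pᵢ ln pᵢ term (working shown to 4 dp, full precision carried): 0.1125×(-2.1848)=-0.2458, 0.06×(-2.8134)=-0.1688, 0.095×(-2.3539)=-0.2236, 0.105×(-2.2538)=-0.2366, 0.1125×(-2.1848)=-0.2458, 0.11×(-2.2073)=-0.2428, 0.0925×(-2.3805)=-0.2202, 0.055×(-2.9004)=-0.1595, 0.0975×(-2.3279)=-0.2270, 0.1025×(-2.2779)=-0.2335, 0.0575×(-2.8560)=-0.1642.
Sum = -2.3678, so H' = 2.37.

2.37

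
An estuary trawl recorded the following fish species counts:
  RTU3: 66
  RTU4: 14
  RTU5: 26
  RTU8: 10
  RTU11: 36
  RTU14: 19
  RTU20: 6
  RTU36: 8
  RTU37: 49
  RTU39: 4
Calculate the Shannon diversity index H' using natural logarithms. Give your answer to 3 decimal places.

Total N = 66+14+26+10+36+19+6+8+49+4 = 238, so the proportions are 0.27731, 0.05882, 0.10924, 0.04202, 0.15126, 0.07983, 0.02521, 0.03361, 0.20588, 0.01681 (working shown to 5 dp, full precision carried).
Each pᵢ ln pᵢ term: 0.27731×(-1.28262)=-0.35568, 0.05882×(-2.83321)=-0.16666, 0.10924×(-2.21417)=-0.24188, 0.04202×(-3.16969)=-0.13318, 0.15126×(-1.88875)=-0.28569, 0.07983×(-2.52783)=-0.20180, 0.02521×(-3.68051)=-0.09279, 0.03361×(-3.39283)=-0.11404, 0.20588×(-1.58045)=-0.32539, 0.01681×(-4.08598)=-0.06867.
Sum = -1.98579, so H' = 1.986.

1.986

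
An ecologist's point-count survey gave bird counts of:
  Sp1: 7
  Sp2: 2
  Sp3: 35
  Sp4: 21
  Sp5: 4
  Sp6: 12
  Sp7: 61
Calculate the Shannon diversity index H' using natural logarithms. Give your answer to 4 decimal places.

1.5086

Total N = 7+2+35+21+4+12+61 = 142, so the proportions are 0.049296, 0.014085, 0.246479, 0.147887, 0.028169, 0.084507, 0.429577 (working shown to 6 dp, full precision carried).
Each pᵢ ln pᵢ term: 0.049296×(-3.009917)=-0.148376, 0.014085×(-4.262680)=-0.060038, 0.246479×(-1.400479)=-0.345188, 0.147887×(-1.911305)=-0.282658, 0.028169×(-3.569533)=-0.100550, 0.084507×(-2.470920)=-0.208810, 0.429577×(-0.844953)=-0.362973.
Sum = -1.508593, so H' = 1.5086.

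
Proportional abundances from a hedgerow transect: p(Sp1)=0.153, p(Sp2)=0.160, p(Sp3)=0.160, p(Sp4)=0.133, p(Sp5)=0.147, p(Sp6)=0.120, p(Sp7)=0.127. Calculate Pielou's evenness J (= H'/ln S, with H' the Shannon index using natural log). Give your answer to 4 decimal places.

0.9971

H' = −Σ pᵢ ln pᵢ = −((-0.287230) + (-0.293213) + (-0.293213) + (-0.268315) + (-0.281846) + (-0.254432) + (-0.262073)) = 1.940322 (working shown to 6 dp, full precision carried).
With S = 7 species, ln S = 1.945910, so J = 1.940322/1.945910 = 0.997128, i.e. 0.9971 to 4 decimal places.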